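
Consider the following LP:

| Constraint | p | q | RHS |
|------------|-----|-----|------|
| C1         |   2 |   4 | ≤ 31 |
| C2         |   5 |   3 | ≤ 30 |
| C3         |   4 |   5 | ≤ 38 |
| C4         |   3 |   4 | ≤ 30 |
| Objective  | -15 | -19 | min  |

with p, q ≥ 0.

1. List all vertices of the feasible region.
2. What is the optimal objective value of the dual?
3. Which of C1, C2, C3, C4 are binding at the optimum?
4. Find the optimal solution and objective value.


1. (0, 0), (6, 0), (2.769, 5.385), (2, 6), (0, 7.5)
2. -144
3. C3, C4
4. p = 2, q = 6, z = -144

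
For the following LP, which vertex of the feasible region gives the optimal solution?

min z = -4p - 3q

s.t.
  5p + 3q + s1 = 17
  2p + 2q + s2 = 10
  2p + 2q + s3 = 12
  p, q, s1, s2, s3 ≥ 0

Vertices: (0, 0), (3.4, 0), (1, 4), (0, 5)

Evaluate the objective at each vertex of the feasible region:
  z(0, 0) = 0
  z(3.4, 0) = -13.6
  z(1, 4) = -16  ←
  z(0, 5) = -15
The minimum is at p = 1, q = 4.

(1, 4)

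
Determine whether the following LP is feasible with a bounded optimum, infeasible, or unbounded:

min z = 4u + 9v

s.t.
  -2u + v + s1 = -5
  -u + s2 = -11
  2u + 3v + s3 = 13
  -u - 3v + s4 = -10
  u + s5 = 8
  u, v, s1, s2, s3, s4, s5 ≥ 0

Infeasible (no feasible solution exists)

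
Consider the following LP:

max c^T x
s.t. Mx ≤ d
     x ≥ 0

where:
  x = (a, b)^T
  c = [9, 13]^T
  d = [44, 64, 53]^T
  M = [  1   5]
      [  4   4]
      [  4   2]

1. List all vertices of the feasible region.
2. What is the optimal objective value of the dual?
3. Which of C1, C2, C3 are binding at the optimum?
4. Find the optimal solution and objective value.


1. (0, 0), (13.25, 0), (10.5, 5.5), (9, 7), (0, 8.8)
2. 172
3. C1, C2
4. a = 9, b = 7, z = 172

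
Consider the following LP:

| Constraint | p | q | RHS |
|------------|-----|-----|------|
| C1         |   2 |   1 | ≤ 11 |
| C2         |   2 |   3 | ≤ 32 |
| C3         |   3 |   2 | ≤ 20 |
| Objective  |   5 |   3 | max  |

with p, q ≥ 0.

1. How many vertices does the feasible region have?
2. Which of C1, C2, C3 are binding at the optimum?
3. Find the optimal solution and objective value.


1. 4
2. C1, C3
3. p = 2, q = 7, z = 31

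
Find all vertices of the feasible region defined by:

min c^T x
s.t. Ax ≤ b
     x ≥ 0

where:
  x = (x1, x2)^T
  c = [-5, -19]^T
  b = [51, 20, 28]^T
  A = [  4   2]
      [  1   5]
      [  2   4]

(0, 0), (12.75, 0), (12.33, 0.8333), (10, 2), (0, 4)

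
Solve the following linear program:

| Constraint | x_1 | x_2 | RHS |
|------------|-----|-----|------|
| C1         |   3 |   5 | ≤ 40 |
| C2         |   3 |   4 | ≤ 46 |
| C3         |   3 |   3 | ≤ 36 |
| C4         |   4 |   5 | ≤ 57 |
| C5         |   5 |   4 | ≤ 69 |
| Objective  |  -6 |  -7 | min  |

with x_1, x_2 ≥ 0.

Evaluate the objective at each vertex of the feasible region:
  z(0, 0) = 0
  z(12, 0) = -72
  z(10, 2) = -74  ←
  z(0, 8) = -56
The minimum is at x_1 = 10, x_2 = 2.

x_1 = 10, x_2 = 2, z = -74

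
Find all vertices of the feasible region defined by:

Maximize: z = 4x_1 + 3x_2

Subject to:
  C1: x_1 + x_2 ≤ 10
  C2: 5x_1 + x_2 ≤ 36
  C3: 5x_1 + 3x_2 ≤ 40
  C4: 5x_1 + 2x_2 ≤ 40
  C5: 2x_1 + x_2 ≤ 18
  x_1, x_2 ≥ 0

(0, 0), (7.2, 0), (6.8, 2), (5, 5), (0, 10)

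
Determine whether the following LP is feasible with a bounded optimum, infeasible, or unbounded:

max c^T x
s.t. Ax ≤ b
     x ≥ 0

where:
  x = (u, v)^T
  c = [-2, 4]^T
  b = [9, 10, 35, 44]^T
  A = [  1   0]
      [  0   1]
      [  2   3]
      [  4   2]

Feasible with a bounded optimal solution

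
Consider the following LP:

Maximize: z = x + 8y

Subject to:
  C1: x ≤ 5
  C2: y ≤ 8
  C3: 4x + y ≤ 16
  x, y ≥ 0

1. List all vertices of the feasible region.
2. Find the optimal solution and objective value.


1. (0, 0), (4, 0), (2, 8), (0, 8)
2. x = 2, y = 8, z = 66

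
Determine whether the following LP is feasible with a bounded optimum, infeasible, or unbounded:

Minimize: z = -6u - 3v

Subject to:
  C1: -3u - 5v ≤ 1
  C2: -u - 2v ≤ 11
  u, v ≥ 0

Unbounded (objective can decrease without bound)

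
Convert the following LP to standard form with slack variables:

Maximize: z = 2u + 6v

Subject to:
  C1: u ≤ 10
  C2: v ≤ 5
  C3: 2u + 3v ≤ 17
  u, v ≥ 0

max z = 2u + 6v

s.t.
  u + s1 = 10
  v + s2 = 5
  2u + 3v + s3 = 17
  u, v, s1, s2, s3 ≥ 0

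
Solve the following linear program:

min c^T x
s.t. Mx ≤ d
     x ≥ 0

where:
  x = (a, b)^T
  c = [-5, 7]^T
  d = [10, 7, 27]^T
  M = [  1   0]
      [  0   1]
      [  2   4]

Evaluate the objective at each vertex of the feasible region:
  z(0, 0) = 0
  z(10, 0) = -50  ←
  z(10, 1.75) = -37.75
  z(0, 6.75) = 47.25
The minimum is at a = 10, b = 0.

a = 10, b = 0, z = -50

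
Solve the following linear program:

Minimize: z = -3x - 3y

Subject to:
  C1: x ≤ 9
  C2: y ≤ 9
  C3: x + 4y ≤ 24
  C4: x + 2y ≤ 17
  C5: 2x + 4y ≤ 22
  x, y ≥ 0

Evaluate the objective at each vertex of the feasible region:
  z(0, 0) = 0
  z(9, 0) = -27
  z(9, 1) = -30  ←
  z(0, 5.5) = -16.5
The minimum is at x = 9, y = 1.

x = 9, y = 1, z = -30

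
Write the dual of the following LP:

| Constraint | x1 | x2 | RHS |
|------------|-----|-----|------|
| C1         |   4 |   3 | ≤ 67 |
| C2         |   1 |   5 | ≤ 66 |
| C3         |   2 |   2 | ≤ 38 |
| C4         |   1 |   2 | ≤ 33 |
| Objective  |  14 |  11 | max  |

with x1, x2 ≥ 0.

Primal max cᵀx s.t. Ax ≤ b, x ≥ 0  →  Dual min bᵀy s.t. Aᵀy ≥ c, y ≥ 0.

Minimize: z = 67y1 + 66y2 + 38y3 + 33y4

Subject to:
  4y1 + y2 + 2y3 + y4 ≥ 14
  3y1 + 5y2 + 2y3 + 2y4 ≥ 11
  y1, y2, y3, y4 ≥ 0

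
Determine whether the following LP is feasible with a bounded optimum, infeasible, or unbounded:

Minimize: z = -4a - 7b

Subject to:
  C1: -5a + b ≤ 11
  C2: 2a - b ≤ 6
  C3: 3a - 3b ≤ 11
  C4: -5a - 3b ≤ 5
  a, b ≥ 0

Unbounded (objective can decrease without bound)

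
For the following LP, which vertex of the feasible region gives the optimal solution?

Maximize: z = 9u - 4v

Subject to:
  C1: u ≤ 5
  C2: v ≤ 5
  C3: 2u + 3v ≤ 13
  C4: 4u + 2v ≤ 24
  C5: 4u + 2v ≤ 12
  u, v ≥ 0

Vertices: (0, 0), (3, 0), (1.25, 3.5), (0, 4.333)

Evaluate the objective at each vertex of the feasible region:
  z(0, 0) = 0
  z(3, 0) = 27  ←
  z(1.25, 3.5) = -2.75
  z(0, 4.333) = -17.33
The maximum is at u = 3, v = 0.

(3, 0)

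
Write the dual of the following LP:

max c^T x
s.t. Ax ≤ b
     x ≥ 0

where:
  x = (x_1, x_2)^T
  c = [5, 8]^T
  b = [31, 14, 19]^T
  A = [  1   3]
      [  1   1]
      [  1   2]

Primal max cᵀx s.t. Ax ≤ b, x ≥ 0  →  Dual min bᵀy s.t. Aᵀy ≥ c, y ≥ 0.

Minimize: z = 31y1 + 14y2 + 19y3

Subject to:
  y1 + y2 + y3 ≥ 5
  3y1 + y2 + 2y3 ≥ 8
  y1, y2, y3 ≥ 0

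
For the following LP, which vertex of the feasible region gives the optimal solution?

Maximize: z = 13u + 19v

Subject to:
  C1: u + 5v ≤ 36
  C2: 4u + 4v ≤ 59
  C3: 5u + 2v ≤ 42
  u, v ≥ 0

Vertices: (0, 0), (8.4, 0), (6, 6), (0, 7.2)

Evaluate the objective at each vertex of the feasible region:
  z(0, 0) = 0
  z(8.4, 0) = 109.2
  z(6, 6) = 192  ←
  z(0, 7.2) = 136.8
The maximum is at u = 6, v = 6.

(6, 6)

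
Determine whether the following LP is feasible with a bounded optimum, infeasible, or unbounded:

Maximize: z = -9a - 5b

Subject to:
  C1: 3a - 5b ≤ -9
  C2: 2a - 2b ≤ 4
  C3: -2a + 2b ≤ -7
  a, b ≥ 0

Infeasible (no feasible solution exists)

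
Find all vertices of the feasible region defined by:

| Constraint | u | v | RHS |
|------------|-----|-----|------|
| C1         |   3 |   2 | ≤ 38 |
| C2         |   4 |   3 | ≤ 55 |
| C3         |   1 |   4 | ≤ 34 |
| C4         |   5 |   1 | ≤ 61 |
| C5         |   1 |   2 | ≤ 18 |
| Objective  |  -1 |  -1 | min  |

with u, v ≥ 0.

(0, 0), (12.2, 0), (12, 1), (10, 4), (2, 8), (0, 8.5)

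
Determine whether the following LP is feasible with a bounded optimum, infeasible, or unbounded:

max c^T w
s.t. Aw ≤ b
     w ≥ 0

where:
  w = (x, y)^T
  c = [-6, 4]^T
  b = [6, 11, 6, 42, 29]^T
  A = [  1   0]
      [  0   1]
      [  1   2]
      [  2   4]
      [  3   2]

Feasible with a bounded optimal solution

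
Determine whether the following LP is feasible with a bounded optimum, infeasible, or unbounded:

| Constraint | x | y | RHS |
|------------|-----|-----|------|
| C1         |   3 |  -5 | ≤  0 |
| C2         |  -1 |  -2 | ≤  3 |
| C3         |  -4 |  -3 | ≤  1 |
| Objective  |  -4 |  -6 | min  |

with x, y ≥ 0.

Unbounded (objective can decrease without bound)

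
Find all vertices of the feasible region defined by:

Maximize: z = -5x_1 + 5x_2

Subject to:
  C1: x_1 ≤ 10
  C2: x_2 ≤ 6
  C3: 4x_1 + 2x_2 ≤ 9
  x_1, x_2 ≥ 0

(0, 0), (2.25, 0), (0, 4.5)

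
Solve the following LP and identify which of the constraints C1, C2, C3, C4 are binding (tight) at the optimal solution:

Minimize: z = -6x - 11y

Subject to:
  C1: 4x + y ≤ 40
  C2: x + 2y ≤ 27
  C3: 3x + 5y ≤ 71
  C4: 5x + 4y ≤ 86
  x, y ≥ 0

At x = 7, y = 10, compute slack b - a·x for each constraint:
  C1: 40 − 38 = 2  (slack)
  C2: 27 − 27 = 0  (binding)
  C3: 71 − 71 = 0  (binding)
  C4: 86 − 75 = 11  (slack)

Optimal: x = 7, y = 10
Binding: C2, C3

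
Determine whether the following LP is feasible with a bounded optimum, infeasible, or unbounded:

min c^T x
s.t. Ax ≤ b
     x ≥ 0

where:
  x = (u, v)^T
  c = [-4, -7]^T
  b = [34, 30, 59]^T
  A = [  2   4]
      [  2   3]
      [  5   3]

Feasible with a bounded optimal solution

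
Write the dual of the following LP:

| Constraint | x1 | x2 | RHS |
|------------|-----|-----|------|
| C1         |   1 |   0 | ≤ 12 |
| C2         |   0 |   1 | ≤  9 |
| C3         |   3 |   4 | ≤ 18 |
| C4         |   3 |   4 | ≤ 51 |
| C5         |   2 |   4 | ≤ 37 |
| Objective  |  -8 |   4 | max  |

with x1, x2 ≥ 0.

Primal max cᵀx s.t. Ax ≤ b, x ≥ 0  →  Dual min bᵀy s.t. Aᵀy ≥ c, y ≥ 0.

Minimize: z = 12y1 + 9y2 + 18y3 + 51y4 + 37y5

Subject to:
  y1 + 3y3 + 3y4 + 2y5 ≥ -8
  y2 + 4y3 + 4y4 + 4y5 ≥ 4
  y1, y2, y3, y4, y5 ≥ 0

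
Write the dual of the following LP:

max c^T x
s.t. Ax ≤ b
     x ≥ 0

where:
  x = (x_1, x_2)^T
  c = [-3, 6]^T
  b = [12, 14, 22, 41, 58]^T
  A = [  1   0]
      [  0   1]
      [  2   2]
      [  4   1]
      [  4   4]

Primal max cᵀx s.t. Ax ≤ b, x ≥ 0  →  Dual min bᵀy s.t. Aᵀy ≥ c, y ≥ 0.

Minimize: z = 12y1 + 14y2 + 22y3 + 41y4 + 58y5

Subject to:
  y1 + 2y3 + 4y4 + 4y5 ≥ -3
  y2 + 2y3 + y4 + 4y5 ≥ 6
  y1, y2, y3, y4, y5 ≥ 0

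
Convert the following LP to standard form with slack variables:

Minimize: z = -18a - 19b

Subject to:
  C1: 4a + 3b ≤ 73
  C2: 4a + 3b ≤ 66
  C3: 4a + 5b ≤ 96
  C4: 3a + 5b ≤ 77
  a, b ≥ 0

min z = -18a - 19b

s.t.
  4a + 3b + s1 = 73
  4a + 3b + s2 = 66
  4a + 5b + s3 = 96
  3a + 5b + s4 = 77
  a, b, s1, s2, s3, s4 ≥ 0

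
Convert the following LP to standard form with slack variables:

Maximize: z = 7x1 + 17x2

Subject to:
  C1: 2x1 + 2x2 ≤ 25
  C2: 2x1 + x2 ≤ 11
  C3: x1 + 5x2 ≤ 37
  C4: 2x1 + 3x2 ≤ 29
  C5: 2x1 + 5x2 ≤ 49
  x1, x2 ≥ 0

max z = 7x1 + 17x2

s.t.
  2x1 + 2x2 + s1 = 25
  2x1 + x2 + s2 = 11
  x1 + 5x2 + s3 = 37
  2x1 + 3x2 + s4 = 29
  2x1 + 5x2 + s5 = 49
  x1, x2, s1, s2, s3, s4, s5 ≥ 0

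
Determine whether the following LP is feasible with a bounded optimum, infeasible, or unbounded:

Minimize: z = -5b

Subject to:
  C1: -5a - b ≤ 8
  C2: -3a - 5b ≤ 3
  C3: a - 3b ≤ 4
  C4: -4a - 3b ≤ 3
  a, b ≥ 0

Unbounded (objective can decrease without bound)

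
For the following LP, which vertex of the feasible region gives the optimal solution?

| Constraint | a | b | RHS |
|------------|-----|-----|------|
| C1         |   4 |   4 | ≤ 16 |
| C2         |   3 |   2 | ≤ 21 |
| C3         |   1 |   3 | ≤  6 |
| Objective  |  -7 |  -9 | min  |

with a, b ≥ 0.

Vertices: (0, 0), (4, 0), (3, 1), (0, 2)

Evaluate the objective at each vertex of the feasible region:
  z(0, 0) = 0
  z(4, 0) = -28
  z(3, 1) = -30  ←
  z(0, 2) = -18
The minimum is at a = 3, b = 1.

(3, 1)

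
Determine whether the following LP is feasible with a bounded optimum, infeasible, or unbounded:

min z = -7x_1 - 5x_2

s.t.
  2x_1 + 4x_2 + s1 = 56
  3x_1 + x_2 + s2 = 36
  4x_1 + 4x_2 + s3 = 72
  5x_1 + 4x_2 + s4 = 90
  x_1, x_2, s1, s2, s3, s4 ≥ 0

Feasible with a bounded optimal solution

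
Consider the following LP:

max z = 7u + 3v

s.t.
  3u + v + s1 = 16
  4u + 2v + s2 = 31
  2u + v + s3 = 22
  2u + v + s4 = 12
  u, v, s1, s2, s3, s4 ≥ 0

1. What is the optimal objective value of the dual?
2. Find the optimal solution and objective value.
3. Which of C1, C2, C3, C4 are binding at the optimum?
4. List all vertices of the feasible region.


1. 40
2. u = 4, v = 4, z = 40
3. C1, C4
4. (0, 0), (5.333, 0), (4, 4), (0, 12)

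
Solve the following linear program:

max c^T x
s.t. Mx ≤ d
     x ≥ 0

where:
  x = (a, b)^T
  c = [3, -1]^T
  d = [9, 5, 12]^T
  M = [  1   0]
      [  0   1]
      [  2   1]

Evaluate the objective at each vertex of the feasible region:
  z(0, 0) = 0
  z(6, 0) = 18  ←
  z(3.5, 5) = 5.5
  z(0, 5) = -5
The maximum is at a = 6, b = 0.

a = 6, b = 0, z = 18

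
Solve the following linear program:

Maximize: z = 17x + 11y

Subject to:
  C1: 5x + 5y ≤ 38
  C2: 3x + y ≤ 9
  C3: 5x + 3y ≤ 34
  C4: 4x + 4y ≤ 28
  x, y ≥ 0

Evaluate the objective at each vertex of the feasible region:
  z(0, 0) = 0
  z(3, 0) = 51
  z(1, 6) = 83  ←
  z(0, 7) = 77
The maximum is at x = 1, y = 6.

x = 1, y = 6, z = 83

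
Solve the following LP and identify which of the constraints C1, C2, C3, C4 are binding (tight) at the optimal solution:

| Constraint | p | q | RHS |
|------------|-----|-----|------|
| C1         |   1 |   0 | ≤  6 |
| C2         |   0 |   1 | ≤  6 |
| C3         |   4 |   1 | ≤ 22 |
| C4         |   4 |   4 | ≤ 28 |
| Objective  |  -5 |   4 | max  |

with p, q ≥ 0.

At p = 0, q = 6, compute slack b - a·x for each constraint:
  C1: 6 − 0 = 6  (slack)
  C2: 6 − 6 = 0  (binding)
  C3: 22 − 6 = 16  (slack)
  C4: 28 − 24 = 4  (slack)

Optimal: p = 0, q = 6
Binding: C2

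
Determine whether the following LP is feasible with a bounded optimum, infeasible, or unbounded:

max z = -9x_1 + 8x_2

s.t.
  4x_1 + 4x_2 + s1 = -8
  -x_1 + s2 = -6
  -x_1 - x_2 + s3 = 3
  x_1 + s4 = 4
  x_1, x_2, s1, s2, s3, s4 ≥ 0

Infeasible (no feasible solution exists)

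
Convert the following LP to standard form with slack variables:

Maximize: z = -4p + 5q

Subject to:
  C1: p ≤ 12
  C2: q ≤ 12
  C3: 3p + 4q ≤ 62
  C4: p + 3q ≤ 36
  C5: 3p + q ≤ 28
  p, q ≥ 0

max z = -4p + 5q

s.t.
  p + s1 = 12
  q + s2 = 12
  3p + 4q + s3 = 62
  p + 3q + s4 = 36
  3p + q + s5 = 28
  p, q, s1, s2, s3, s4, s5 ≥ 0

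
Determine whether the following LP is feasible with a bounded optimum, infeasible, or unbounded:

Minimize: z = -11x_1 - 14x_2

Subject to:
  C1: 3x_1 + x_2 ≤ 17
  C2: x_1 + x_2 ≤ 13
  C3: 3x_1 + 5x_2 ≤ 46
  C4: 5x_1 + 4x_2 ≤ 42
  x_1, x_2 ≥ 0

Feasible with a bounded optimal solution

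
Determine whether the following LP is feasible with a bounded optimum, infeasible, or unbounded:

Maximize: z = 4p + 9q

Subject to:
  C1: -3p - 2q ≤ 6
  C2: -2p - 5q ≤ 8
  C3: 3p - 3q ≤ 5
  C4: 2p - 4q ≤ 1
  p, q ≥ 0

Unbounded (objective can increase without bound)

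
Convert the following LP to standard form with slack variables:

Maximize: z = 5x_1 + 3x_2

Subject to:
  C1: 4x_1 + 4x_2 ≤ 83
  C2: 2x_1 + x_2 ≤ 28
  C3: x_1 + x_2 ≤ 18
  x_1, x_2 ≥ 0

max z = 5x_1 + 3x_2

s.t.
  4x_1 + 4x_2 + s1 = 83
  2x_1 + x_2 + s2 = 28
  x_1 + x_2 + s3 = 18
  x_1, x_2, s1, s2, s3 ≥ 0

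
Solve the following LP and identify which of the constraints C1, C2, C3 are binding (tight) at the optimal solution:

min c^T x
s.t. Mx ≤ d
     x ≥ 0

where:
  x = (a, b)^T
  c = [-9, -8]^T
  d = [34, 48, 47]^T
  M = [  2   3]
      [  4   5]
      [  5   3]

At a = 7, b = 4, compute slack b - a·x for each constraint:
  C1: 34 − 26 = 8  (slack)
  C2: 48 − 48 = 0  (binding)
  C3: 47 − 47 = 0  (binding)

Optimal: a = 7, b = 4
Binding: C2, C3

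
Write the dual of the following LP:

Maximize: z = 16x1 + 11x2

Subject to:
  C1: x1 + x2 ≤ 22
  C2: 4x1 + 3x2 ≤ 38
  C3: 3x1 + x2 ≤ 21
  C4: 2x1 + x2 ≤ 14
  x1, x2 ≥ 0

Primal max cᵀx s.t. Ax ≤ b, x ≥ 0  →  Dual min bᵀy s.t. Aᵀy ≥ c, y ≥ 0.

Minimize: z = 22y1 + 38y2 + 21y3 + 14y4

Subject to:
  y1 + 4y2 + 3y3 + 2y4 ≥ 16
  y1 + 3y2 + y3 + y4 ≥ 11
  y1, y2, y3, y4 ≥ 0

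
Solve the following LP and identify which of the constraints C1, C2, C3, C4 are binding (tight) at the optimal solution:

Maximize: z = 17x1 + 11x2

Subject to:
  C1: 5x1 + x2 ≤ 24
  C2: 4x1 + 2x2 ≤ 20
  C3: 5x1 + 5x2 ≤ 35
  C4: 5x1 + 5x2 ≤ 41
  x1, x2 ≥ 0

At x1 = 3, x2 = 4, compute slack b - a·x for each constraint:
  C1: 24 − 19 = 5  (slack)
  C2: 20 − 20 = 0  (binding)
  C3: 35 − 35 = 0  (binding)
  C4: 41 − 35 = 6  (slack)

Optimal: x1 = 3, x2 = 4
Binding: C2, C3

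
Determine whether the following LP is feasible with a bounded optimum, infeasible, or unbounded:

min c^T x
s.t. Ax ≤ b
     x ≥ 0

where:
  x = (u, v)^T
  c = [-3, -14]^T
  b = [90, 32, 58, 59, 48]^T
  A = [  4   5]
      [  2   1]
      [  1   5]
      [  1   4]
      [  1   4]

Feasible with a bounded optimal solution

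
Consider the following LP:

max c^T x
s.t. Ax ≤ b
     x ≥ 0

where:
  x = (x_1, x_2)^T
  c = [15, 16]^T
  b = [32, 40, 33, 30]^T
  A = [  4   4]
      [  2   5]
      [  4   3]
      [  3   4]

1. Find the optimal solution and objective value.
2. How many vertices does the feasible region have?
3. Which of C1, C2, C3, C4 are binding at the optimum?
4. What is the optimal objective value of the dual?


1. x_1 = 2, x_2 = 6, z = 126
2. 4
3. C1, C4
4. 126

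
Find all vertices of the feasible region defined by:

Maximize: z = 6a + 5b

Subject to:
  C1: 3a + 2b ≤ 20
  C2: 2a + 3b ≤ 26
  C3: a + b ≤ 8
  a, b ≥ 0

(0, 0), (6.667, 0), (4, 4), (0, 8)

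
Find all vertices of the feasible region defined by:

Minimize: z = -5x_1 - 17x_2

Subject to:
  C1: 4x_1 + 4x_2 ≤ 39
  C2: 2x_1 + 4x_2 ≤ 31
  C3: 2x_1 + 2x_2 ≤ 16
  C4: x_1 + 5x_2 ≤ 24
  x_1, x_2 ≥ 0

(0, 0), (8, 0), (4, 4), (0, 4.8)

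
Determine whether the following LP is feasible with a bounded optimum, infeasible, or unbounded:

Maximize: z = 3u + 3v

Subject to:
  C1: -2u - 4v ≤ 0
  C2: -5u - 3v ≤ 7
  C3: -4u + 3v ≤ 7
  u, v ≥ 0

Unbounded (objective can increase without bound)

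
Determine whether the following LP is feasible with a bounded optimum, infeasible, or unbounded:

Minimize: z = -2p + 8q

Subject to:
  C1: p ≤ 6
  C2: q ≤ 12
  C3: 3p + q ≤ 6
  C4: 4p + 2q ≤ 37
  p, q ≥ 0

Feasible with a bounded optimal solution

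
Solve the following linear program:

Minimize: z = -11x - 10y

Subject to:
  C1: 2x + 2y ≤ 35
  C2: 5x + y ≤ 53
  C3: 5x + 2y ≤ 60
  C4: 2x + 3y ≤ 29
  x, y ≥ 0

Evaluate the objective at each vertex of the feasible region:
  z(0, 0) = 0
  z(10.6, 0) = -116.6
  z(10, 3) = -140  ←
  z(0, 9.667) = -96.67
The minimum is at x = 10, y = 3.

x = 10, y = 3, z = -140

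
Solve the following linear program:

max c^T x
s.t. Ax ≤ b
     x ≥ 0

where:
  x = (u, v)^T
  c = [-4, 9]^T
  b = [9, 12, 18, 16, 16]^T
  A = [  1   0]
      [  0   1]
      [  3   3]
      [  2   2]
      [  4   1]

Evaluate the objective at each vertex of the feasible region:
  z(0, 0) = 0
  z(4, 0) = -16
  z(3.333, 2.667) = 10.67
  z(0, 6) = 54  ←
The maximum is at u = 0, v = 6.

u = 0, v = 6, z = 54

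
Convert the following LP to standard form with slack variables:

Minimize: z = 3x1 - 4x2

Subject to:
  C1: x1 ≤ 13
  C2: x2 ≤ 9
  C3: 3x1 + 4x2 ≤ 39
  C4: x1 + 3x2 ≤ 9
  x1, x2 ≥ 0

min z = 3x1 - 4x2

s.t.
  x1 + s1 = 13
  x2 + s2 = 9
  3x1 + 4x2 + s3 = 39
  x1 + 3x2 + s4 = 9
  x1, x2, s1, s2, s3, s4 ≥ 0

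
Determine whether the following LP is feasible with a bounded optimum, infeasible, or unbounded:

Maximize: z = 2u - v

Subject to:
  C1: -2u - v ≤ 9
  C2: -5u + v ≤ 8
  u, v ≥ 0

Unbounded (objective can increase without bound)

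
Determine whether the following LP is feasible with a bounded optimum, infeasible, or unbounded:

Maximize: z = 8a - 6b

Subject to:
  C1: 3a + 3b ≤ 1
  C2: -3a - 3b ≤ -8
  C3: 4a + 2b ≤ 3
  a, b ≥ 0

Infeasible (no feasible solution exists)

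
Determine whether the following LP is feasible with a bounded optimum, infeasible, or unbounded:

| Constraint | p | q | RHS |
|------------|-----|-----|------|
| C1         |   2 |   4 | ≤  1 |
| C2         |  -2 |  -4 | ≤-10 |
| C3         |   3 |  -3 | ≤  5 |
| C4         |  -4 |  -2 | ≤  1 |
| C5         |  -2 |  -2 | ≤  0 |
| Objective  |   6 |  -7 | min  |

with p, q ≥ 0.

Infeasible (no feasible solution exists)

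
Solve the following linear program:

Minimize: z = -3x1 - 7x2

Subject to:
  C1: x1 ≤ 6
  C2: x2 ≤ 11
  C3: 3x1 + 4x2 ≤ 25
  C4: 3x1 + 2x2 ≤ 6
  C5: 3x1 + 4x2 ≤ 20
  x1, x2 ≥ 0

Evaluate the objective at each vertex of the feasible region:
  z(0, 0) = 0
  z(2, 0) = -6
  z(0, 3) = -21  ←
The minimum is at x1 = 0, x2 = 3.

x1 = 0, x2 = 3, z = -21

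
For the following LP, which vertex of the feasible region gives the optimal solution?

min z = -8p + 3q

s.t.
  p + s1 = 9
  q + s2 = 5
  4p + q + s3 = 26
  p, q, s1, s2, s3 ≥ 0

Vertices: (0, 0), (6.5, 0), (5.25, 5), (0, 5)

Evaluate the objective at each vertex of the feasible region:
  z(0, 0) = 0
  z(6.5, 0) = -52  ←
  z(5.25, 5) = -27
  z(0, 5) = 15
The minimum is at p = 6.5, q = 0.

(6.5, 0)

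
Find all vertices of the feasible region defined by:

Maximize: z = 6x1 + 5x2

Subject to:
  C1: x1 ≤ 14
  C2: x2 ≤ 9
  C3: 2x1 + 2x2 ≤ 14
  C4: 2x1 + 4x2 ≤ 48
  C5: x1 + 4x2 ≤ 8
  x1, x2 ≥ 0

(0, 0), (7, 0), (6.667, 0.3333), (0, 2)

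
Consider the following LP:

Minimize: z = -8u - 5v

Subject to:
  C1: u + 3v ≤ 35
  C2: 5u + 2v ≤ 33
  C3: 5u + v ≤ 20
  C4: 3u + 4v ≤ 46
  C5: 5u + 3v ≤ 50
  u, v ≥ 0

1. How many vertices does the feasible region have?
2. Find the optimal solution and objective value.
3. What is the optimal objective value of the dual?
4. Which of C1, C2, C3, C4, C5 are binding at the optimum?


1. 4
2. u = 2, v = 10, z = -66
3. -66
4. C3, C4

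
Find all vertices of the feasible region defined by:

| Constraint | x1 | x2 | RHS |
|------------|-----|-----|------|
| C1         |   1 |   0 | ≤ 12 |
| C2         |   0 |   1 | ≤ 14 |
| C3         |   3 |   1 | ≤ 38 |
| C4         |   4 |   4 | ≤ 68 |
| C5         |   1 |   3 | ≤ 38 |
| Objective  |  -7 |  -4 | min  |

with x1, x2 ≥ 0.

(0, 0), (12, 0), (12, 2), (10.5, 6.5), (6.5, 10.5), (0, 12.67)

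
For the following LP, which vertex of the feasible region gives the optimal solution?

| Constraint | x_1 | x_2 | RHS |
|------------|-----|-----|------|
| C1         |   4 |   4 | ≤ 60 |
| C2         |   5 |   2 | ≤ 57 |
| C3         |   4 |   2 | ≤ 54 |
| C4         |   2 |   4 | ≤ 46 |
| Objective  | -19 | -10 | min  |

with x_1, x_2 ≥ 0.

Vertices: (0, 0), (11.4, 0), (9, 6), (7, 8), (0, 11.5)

Evaluate the objective at each vertex of the feasible region:
  z(0, 0) = 0
  z(11.4, 0) = -216.6
  z(9, 6) = -231  ←
  z(7, 8) = -213
  z(0, 11.5) = -115
The minimum is at x_1 = 9, x_2 = 6.

(9, 6)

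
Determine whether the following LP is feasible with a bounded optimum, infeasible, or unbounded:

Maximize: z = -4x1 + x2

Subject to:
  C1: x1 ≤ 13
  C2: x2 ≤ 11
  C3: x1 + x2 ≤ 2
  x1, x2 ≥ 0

Feasible with a bounded optimal solution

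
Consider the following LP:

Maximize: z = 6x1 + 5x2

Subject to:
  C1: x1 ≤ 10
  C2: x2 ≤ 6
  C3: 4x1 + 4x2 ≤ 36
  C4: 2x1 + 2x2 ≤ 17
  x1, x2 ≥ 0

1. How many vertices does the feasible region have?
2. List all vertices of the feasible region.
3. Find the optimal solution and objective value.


1. 4
2. (0, 0), (8.5, 0), (2.5, 6), (0, 6)
3. x1 = 8.5, x2 = 0, z = 51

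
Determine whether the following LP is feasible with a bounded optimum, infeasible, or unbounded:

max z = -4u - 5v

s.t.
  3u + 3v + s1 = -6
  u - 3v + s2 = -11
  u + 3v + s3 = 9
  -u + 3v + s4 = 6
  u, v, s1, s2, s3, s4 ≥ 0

Infeasible (no feasible solution exists)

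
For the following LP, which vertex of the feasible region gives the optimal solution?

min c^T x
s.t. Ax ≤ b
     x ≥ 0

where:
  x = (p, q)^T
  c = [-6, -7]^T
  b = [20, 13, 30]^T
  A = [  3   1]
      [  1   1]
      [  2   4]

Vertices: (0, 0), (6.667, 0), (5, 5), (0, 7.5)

Evaluate the objective at each vertex of the feasible region:
  z(0, 0) = 0
  z(6.667, 0) = -40
  z(5, 5) = -65  ←
  z(0, 7.5) = -52.5
The minimum is at p = 5, q = 5.

(5, 5)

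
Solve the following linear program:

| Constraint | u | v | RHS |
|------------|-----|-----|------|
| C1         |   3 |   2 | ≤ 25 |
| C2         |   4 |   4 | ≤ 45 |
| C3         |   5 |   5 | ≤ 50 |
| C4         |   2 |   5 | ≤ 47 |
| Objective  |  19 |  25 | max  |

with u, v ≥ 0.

Evaluate the objective at each vertex of the feasible region:
  z(0, 0) = 0
  z(8.333, 0) = 158.3
  z(5, 5) = 220
  z(1, 9) = 244  ←
  z(0, 9.4) = 235
The maximum is at u = 1, v = 9.

u = 1, v = 9, z = 244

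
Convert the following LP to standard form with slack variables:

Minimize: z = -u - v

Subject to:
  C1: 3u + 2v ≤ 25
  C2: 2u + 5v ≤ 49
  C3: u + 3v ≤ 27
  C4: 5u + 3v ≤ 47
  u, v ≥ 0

min z = -u - v

s.t.
  3u + 2v + s1 = 25
  2u + 5v + s2 = 49
  u + 3v + s3 = 27
  5u + 3v + s4 = 47
  u, v, s1, s2, s3, s4 ≥ 0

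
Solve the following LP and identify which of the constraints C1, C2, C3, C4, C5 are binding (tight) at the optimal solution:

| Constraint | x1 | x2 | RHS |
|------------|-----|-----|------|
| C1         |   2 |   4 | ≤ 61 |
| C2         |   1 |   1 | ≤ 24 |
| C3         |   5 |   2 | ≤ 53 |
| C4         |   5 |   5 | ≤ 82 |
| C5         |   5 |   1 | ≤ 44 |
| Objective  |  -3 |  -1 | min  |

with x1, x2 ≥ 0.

At x1 = 7, x2 = 9, compute slack b - a·x for each constraint:
  C1: 61 − 50 = 11  (slack)
  C2: 24 − 16 = 8  (slack)
  C3: 53 − 53 = 0  (binding)
  C4: 82 − 80 = 2  (slack)
  C5: 44 − 44 = 0  (binding)

Optimal: x1 = 7, x2 = 9
Binding: C3, C5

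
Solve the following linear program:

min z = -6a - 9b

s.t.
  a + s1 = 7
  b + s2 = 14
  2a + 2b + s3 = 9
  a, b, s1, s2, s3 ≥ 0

Evaluate the objective at each vertex of the feasible region:
  z(0, 0) = 0
  z(4.5, 0) = -27
  z(0, 4.5) = -40.5  ←
The minimum is at a = 0, b = 4.5.

a = 0, b = 4.5, z = -40.5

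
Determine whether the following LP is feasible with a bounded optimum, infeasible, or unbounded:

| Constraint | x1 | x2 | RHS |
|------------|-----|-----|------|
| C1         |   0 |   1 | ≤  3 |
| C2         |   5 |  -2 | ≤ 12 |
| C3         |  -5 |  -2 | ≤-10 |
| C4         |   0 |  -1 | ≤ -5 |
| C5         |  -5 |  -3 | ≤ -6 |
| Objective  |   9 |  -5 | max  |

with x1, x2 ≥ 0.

Infeasible (no feasible solution exists)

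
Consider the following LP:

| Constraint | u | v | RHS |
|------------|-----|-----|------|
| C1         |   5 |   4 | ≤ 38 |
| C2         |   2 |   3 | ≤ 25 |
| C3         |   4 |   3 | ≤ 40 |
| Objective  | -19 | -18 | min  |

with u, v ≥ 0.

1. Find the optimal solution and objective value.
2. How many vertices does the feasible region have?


1. u = 2, v = 7, z = -164
2. 4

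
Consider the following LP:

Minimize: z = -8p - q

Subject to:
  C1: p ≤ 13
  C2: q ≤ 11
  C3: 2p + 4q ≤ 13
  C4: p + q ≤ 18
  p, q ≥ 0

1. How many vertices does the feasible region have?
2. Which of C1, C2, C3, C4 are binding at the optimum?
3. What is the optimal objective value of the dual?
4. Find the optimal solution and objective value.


1. 3
2. C3
3. -52
4. p = 6.5, q = 0, z = -52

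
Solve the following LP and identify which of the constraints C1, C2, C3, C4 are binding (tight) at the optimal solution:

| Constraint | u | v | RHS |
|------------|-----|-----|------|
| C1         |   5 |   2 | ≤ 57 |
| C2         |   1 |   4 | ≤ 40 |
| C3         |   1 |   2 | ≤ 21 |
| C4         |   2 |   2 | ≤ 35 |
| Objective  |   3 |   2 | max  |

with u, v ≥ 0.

At u = 9, v = 6, compute slack b - a·x for each constraint:
  C1: 57 − 57 = 0  (binding)
  C2: 40 − 33 = 7  (slack)
  C3: 21 − 21 = 0  (binding)
  C4: 35 − 30 = 5  (slack)

Optimal: u = 9, v = 6
Binding: C1, C3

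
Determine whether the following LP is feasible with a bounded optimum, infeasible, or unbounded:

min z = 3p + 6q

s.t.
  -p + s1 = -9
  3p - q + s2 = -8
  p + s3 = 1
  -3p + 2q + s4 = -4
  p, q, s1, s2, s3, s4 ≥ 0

Infeasible (no feasible solution exists)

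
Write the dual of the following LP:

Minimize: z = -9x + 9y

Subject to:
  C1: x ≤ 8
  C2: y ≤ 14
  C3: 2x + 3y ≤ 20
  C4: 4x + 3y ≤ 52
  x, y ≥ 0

Primal min cᵀx s.t. Ax ≤ b, x ≥ 0  →  Dual max −bᵀy s.t. Aᵀy ≥ −c, y ≥ 0.

Maximize: z = -8y1 - 14y2 - 20y3 - 52y4

Subject to:
  y1 + 2y3 + 4y4 ≥ 9
  y2 + 3y3 + 3y4 ≥ -9
  y1, y2, y3, y4 ≥ 0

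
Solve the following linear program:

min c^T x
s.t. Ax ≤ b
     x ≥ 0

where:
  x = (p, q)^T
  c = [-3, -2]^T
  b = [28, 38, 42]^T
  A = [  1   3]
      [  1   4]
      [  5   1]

Evaluate the objective at each vertex of the feasible region:
  z(0, 0) = 0
  z(8.4, 0) = -25.2
  z(7, 7) = -35  ←
  z(0, 9.333) = -18.67
The minimum is at p = 7, q = 7.

p = 7, q = 7, z = -35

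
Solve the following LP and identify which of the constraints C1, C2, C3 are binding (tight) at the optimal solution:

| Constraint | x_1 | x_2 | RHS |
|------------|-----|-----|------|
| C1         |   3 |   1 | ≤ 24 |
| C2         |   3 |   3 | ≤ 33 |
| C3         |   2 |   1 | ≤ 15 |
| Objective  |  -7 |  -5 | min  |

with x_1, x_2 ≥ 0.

At x_1 = 4, x_2 = 7, compute slack b - a·x for each constraint:
  C1: 24 − 19 = 5  (slack)
  C2: 33 − 33 = 0  (binding)
  C3: 15 − 15 = 0  (binding)

Optimal: x_1 = 4, x_2 = 7
Binding: C2, C3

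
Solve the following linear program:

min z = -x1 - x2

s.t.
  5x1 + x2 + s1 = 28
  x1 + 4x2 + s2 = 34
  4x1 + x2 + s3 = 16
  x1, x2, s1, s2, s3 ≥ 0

Evaluate the objective at each vertex of the feasible region:
  z(0, 0) = 0
  z(4, 0) = -4
  z(2, 8) = -10  ←
  z(0, 8.5) = -8.5
The minimum is at x1 = 2, x2 = 8.

x1 = 2, x2 = 8, z = -10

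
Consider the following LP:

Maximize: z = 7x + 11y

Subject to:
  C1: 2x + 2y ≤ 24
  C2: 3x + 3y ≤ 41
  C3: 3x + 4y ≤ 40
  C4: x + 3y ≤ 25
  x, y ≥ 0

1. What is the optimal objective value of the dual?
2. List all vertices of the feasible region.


1. 105
2. (0, 0), (12, 0), (8, 4), (4, 7), (0, 8.333)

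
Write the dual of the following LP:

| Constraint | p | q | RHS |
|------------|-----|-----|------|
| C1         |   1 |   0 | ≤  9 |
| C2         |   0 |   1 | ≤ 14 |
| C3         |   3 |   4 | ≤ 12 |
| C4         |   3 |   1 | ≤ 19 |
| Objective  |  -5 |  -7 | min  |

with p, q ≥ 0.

Primal min cᵀx s.t. Ax ≤ b, x ≥ 0  →  Dual max −bᵀy s.t. Aᵀy ≥ −c, y ≥ 0.

Maximize: z = -9y1 - 14y2 - 12y3 - 19y4

Subject to:
  y1 + 3y3 + 3y4 ≥ 5
  y2 + 4y3 + y4 ≥ 7
  y1, y2, y3, y4 ≥ 0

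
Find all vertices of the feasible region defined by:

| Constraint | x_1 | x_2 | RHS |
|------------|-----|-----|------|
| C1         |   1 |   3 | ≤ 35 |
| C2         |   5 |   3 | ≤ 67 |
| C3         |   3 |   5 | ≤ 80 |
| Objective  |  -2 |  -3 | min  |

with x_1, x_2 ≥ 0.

(0, 0), (13.4, 0), (8, 9), (0, 11.67)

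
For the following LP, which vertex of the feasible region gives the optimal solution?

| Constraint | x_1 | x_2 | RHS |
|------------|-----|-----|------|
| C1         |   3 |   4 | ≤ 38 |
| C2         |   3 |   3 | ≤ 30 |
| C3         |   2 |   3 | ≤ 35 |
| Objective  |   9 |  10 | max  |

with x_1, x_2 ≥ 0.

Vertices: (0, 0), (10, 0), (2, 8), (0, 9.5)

Evaluate the objective at each vertex of the feasible region:
  z(0, 0) = 0
  z(10, 0) = 90
  z(2, 8) = 98  ←
  z(0, 9.5) = 95
The maximum is at x_1 = 2, x_2 = 8.

(2, 8)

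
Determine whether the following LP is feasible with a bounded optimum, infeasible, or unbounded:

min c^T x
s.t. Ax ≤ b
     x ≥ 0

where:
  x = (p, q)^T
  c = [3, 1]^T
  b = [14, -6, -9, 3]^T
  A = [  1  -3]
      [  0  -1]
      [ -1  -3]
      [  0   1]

Infeasible (no feasible solution exists)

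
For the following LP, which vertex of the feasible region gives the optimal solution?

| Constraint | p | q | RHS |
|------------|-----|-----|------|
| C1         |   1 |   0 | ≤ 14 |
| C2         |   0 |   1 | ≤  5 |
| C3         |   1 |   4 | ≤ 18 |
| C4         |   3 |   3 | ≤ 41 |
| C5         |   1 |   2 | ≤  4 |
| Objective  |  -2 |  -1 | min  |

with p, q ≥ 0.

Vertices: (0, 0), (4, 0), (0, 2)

Evaluate the objective at each vertex of the feasible region:
  z(0, 0) = 0
  z(4, 0) = -8  ←
  z(0, 2) = -2
The minimum is at p = 4, q = 0.

(4, 0)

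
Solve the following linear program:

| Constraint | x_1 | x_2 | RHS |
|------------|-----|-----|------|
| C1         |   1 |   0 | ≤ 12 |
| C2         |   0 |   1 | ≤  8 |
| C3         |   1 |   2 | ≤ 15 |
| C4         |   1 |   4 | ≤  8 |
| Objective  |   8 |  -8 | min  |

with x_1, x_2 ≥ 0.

Evaluate the objective at each vertex of the feasible region:
  z(0, 0) = 0
  z(8, 0) = 64
  z(0, 2) = -16  ←
The minimum is at x_1 = 0, x_2 = 2.

x_1 = 0, x_2 = 2, z = -16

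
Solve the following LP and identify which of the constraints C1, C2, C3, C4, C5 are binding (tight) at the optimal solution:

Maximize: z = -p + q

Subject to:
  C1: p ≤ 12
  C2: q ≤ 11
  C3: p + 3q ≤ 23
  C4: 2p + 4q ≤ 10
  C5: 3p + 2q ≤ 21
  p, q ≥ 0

At p = 0, q = 2.5, compute slack b - a·x for each constraint:
  C1: 12 − 0 = 12  (slack)
  C2: 11 − 2.5 = 8.5  (slack)
  C3: 23 − 7.5 = 15.5  (slack)
  C4: 10 − 10 = 0  (binding)
  C5: 21 − 5 = 16  (slack)

Optimal: p = 0, q = 2.5
Binding: C4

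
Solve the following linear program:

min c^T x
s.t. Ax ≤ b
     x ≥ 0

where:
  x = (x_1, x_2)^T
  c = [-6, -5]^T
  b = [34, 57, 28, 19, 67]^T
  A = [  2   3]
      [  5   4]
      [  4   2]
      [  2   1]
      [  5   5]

Evaluate the objective at each vertex of the feasible region:
  z(0, 0) = 0
  z(7, 0) = -42
  z(2, 10) = -62  ←
  z(0, 11.33) = -56.67
The minimum is at x_1 = 2, x_2 = 10.

x_1 = 2, x_2 = 10, z = -62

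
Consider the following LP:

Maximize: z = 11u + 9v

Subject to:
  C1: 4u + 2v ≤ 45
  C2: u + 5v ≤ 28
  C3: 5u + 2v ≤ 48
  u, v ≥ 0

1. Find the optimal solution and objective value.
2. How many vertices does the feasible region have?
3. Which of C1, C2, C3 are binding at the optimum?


1. u = 8, v = 4, z = 124
2. 4
3. C2, C3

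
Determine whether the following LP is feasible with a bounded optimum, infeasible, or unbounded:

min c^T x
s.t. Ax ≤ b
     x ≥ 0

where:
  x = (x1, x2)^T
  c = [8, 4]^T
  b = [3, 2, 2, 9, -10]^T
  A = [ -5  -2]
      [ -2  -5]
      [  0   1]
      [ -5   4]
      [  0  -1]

Infeasible (no feasible solution exists)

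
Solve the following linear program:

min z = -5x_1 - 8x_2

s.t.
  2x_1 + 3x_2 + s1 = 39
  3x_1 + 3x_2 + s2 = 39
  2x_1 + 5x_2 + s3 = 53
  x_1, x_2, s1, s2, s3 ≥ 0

Evaluate the objective at each vertex of the feasible region:
  z(0, 0) = 0
  z(13, 0) = -65
  z(4, 9) = -92  ←
  z(0, 10.6) = -84.8
The minimum is at x_1 = 4, x_2 = 9.

x_1 = 4, x_2 = 9, z = -92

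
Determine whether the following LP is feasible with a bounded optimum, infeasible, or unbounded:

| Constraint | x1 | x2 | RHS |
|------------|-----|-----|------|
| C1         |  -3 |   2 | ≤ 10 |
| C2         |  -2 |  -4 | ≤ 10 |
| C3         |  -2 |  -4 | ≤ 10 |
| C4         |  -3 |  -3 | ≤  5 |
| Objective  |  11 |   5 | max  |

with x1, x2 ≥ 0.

Unbounded (objective can increase without bound)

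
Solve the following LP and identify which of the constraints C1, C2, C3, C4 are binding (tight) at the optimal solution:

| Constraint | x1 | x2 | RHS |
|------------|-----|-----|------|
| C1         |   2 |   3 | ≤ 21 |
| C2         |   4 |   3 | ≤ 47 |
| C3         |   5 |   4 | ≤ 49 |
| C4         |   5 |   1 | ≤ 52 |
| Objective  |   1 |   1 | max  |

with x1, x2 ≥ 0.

At x1 = 9, x2 = 1, compute slack b - a·x for each constraint:
  C1: 21 − 21 = 0  (binding)
  C2: 47 − 39 = 8  (slack)
  C3: 49 − 49 = 0  (binding)
  C4: 52 − 46 = 6  (slack)

Optimal: x1 = 9, x2 = 1
Binding: C1, C3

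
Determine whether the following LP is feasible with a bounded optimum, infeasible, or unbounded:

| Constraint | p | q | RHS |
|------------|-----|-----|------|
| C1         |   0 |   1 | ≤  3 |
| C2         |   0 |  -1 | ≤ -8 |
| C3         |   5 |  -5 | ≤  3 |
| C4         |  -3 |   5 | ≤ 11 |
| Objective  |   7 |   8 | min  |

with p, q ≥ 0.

Infeasible (no feasible solution exists)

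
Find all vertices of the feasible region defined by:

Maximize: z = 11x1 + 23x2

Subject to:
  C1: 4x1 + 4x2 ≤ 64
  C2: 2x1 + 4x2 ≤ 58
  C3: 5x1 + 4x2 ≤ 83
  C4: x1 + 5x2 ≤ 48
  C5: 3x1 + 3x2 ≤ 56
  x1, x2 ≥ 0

(0, 0), (16, 0), (8, 8), (0, 9.6)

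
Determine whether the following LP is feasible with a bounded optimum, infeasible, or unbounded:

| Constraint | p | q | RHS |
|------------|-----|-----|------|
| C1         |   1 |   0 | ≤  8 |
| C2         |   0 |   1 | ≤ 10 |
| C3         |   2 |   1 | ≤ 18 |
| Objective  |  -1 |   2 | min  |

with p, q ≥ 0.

Feasible with a bounded optimal solution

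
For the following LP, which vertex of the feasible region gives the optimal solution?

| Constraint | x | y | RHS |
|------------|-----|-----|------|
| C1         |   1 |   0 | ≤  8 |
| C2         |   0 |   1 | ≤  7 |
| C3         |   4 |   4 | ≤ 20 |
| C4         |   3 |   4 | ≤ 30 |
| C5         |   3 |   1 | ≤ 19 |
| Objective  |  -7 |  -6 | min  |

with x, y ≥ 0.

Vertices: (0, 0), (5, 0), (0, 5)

Evaluate the objective at each vertex of the feasible region:
  z(0, 0) = 0
  z(5, 0) = -35  ←
  z(0, 5) = -30
The minimum is at x = 5, y = 0.

(5, 0)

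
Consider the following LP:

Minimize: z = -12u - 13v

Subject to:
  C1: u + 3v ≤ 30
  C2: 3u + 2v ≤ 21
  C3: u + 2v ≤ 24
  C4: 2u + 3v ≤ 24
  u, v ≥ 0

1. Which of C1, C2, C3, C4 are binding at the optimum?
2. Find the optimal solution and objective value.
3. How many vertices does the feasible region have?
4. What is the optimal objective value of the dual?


1. C2, C4
2. u = 3, v = 6, z = -114
3. 4
4. -114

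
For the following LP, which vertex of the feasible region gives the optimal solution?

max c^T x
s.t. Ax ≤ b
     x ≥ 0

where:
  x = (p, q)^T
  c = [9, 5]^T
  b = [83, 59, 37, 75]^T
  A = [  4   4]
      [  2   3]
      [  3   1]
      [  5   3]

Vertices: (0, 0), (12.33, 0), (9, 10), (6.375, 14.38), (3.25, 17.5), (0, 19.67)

Evaluate the objective at each vertex of the feasible region:
  z(0, 0) = 0
  z(12.33, 0) = 111
  z(9, 10) = 131  ←
  z(6.375, 14.38) = 129.2
  z(3.25, 17.5) = 116.8
  z(0, 19.67) = 98.33
The maximum is at p = 9, q = 10.

(9, 10)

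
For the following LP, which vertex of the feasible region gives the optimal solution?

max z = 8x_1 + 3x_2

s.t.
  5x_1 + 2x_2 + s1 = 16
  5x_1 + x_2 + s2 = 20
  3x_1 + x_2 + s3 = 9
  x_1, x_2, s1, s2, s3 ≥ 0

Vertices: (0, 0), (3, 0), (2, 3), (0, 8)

Evaluate the objective at each vertex of the feasible region:
  z(0, 0) = 0
  z(3, 0) = 24
  z(2, 3) = 25  ←
  z(0, 8) = 24
The maximum is at x_1 = 2, x_2 = 3.

(2, 3)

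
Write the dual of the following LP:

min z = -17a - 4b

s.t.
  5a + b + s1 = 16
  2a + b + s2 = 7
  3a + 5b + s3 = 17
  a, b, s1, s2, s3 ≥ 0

Primal min cᵀx s.t. Ax ≤ b, x ≥ 0  →  Dual max −bᵀy s.t. Aᵀy ≥ −c, y ≥ 0.

Maximize: z = -16y1 - 7y2 - 17y3

Subject to:
  5y1 + 2y2 + 3y3 ≥ 17
  y1 + y2 + 5y3 ≥ 4
  y1, y2, y3 ≥ 0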